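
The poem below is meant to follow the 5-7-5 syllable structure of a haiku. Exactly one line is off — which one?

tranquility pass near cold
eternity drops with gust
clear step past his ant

The first line

Line 1: tranquility(4) + pass(1) + near(1) + cold(1) = 7 (expected 5)
Line 2: eternity(4) + drops(1) + with(1) + gust(1) = 7 ✓
Line 3: clear(1) + step(1) + past(1) + his(1) + ant(1) = 5 ✓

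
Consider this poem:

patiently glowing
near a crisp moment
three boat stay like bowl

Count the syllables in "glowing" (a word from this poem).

2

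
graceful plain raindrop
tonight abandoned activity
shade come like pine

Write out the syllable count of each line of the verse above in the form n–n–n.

5–9–4

Line 1: "graceful plain raindrop": 2+1+2 = 5
Line 2: "tonight abandoned activity": 2+3+4 = 9
Line 3: "shade come like pine": 1+1+1+1 = 4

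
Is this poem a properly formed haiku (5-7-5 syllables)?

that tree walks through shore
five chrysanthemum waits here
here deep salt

Line 1: "that tree walks through shore": 1+1+1+1+1 = 5 ✓
Line 2: "five chrysanthemum waits here": 1+4+1+1 = 7 ✓
Line 3: "here deep salt": 1+1+1 = 3 (expected 5)

No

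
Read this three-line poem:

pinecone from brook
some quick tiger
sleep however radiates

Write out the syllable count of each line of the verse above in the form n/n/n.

Line 1: pinecone(2) + from(1) + brook(1) = 4
Line 2: some(1) + quick(1) + tiger(2) = 4
Line 3: sleep(1) + however(3) + radiates(3) = 7

4/4/7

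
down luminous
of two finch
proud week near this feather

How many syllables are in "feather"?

2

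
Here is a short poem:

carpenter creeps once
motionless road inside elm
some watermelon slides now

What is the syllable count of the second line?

The second line: motionless (3), road (1), inside (2), elm (1) → 7

7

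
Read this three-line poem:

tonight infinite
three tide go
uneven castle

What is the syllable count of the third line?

The third line: uneven (3), castle (2) → 5

5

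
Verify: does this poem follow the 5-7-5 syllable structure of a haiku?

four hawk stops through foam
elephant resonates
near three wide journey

Line 1: "four hawk stops through foam": 1+1+1+1+1 = 5 ✓
Line 2: "elephant resonates": 3+3 = 6 (expected 7)
Line 3: "near three wide journey": 1+1+1+2 = 5 ✓

No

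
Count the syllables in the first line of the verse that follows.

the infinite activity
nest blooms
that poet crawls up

The first line: "the infinite activity": 1+3+4 = 8

8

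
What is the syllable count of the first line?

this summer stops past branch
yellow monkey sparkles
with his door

6

The first line: "this summer stops past branch": 1+2+1+1+1 = 6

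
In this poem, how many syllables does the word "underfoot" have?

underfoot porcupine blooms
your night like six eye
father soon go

3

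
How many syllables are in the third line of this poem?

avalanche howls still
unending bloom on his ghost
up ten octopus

The third line: "up ten octopus": 1+1+3 = 5

5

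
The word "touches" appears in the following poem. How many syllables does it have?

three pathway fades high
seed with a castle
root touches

2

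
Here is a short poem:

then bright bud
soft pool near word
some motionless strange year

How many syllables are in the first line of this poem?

The first line: then(1) + bright(1) + bud(1) = 3

3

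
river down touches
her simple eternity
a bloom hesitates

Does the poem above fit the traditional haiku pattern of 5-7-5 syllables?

Line 1: river(2) + down(1) + touches(2) = 5 ✓
Line 2: her(1) + simple(2) + eternity(4) = 7 ✓
Line 3: a(1) + bloom(1) + hesitates(3) = 5 ✓

Yes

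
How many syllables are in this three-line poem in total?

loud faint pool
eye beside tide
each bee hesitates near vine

14

Line 1: loud(1) + faint(1) + pool(1) = 3
Line 2: eye(1) + beside(2) + tide(1) = 4
Line 3: each(1) + bee(1) + hesitates(3) + near(1) + vine(1) = 7
Total: 3 + 4 + 7 = 14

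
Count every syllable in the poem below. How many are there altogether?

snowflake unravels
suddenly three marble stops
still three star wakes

16

Line 1: snowflake(2) + unravels(3) = 5
Line 2: suddenly(3) + three(1) + marble(2) + stops(1) = 7
Line 3: still(1) + three(1) + star(1) + wakes(1) = 4
Total: 5 + 7 + 4 = 16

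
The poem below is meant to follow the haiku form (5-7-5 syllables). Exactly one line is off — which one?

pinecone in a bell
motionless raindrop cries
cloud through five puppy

Line 1: pinecone (2), in (1), a (1), bell (1) → 5 ✓
Line 2: motionless (3), raindrop (2), cries (1) → 6 (expected 7)
Line 3: cloud (1), through (1), five (1), puppy (2) → 5 ✓

The second line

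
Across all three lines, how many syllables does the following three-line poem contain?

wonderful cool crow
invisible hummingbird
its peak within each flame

Line 1: wonderful(3) + cool(1) + crow(1) = 5
Line 2: invisible(4) + hummingbird(3) = 7
Line 3: its(1) + peak(1) + within(2) + each(1) + flame(1) = 6
Total: 5 + 7 + 6 = 18

18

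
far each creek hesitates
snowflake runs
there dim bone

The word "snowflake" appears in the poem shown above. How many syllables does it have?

2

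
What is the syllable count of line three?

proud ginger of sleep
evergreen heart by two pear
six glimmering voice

Line three: six(1) + glimmering(3) + voice(1) = 5

5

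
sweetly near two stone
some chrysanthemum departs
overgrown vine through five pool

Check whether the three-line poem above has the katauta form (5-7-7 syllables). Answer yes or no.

Yes

Line 1: sweetly (2), near (1), two (1), stone (1) → 5 ✓
Line 2: some (1), chrysanthemum (4), departs (2) → 7 ✓
Line 3: overgrown (3), vine (1), through (1), five (1), pool (1) → 7 ✓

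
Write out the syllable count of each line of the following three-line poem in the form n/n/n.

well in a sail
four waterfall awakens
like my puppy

4/7/4

Line 1: well (1), in (1), a (1), sail (1) → 4
Line 2: four (1), waterfall (3), awakens (3) → 7
Line 3: like (1), my (1), puppy (2) → 4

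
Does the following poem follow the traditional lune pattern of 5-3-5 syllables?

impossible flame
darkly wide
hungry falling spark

Line 1: impossible(4) + flame(1) = 5 ✓
Line 2: darkly(2) + wide(1) = 3 ✓
Line 3: hungry(2) + falling(2) + spark(1) = 5 ✓

Yes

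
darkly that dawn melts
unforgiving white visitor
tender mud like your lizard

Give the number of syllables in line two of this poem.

8

Line two: "unforgiving white visitor": 4+1+3 = 8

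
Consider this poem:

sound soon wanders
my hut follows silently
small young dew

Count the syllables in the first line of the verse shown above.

4

The first line: sound (1), soon (1), wanders (2) → 4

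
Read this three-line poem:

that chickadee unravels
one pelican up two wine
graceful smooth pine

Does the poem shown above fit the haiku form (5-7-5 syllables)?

Line 1: "that chickadee unravels": 1+3+3 = 7 (expected 5)
Line 2: "one pelican up two wine": 1+3+1+1+1 = 7 ✓
Line 3: "graceful smooth pine": 2+1+1 = 4 (expected 5)

No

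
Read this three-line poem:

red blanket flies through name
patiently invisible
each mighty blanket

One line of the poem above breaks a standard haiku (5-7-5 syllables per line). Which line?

Line 1: red(1) + blanket(2) + flies(1) + through(1) + name(1) = 6 (expected 5)
Line 2: patiently(3) + invisible(4) = 7 ✓
Line 3: each(1) + mighty(2) + blanket(2) = 5 ✓

Line 1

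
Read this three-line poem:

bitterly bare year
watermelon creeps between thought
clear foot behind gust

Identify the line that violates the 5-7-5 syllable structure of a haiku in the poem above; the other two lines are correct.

The second line

Line 1: bitterly (3), bare (1), year (1) → 5 ✓
Line 2: watermelon (4), creeps (1), between (2), thought (1) → 8 (expected 7)
Line 3: clear (1), foot (1), behind (2), gust (1) → 5 ✓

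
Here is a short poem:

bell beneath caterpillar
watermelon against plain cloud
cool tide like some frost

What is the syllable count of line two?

8

Line two: watermelon (4), against (2), plain (1), cloud (1) → 8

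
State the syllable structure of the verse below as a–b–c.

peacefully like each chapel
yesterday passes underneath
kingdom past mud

7–8–4

Line 1: "peacefully like each chapel": 3+1+1+2 = 7
Line 2: "yesterday passes underneath": 3+2+3 = 8
Line 3: "kingdom past mud": 2+1+1 = 4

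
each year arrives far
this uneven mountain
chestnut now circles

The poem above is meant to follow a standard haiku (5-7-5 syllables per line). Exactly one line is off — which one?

Line 1: each (1), year (1), arrives (2), far (1) → 5 ✓
Line 2: this (1), uneven (3), mountain (2) → 6 (expected 7)
Line 3: chestnut (2), now (1), circles (2) → 5 ✓

Line 2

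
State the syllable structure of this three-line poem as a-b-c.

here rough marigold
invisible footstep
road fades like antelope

5-6-6

Line 1: here (1), rough (1), marigold (3) → 5
Line 2: invisible (4), footstep (2) → 6
Line 3: road (1), fades (1), like (1), antelope (3) → 6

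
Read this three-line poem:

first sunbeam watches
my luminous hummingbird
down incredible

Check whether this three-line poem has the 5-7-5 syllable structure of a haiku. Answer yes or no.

Line 1: first(1) + sunbeam(2) + watches(2) = 5 ✓
Line 2: my(1) + luminous(3) + hummingbird(3) = 7 ✓
Line 3: down(1) + incredible(4) = 5 ✓

Yes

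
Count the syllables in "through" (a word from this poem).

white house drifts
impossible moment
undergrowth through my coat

1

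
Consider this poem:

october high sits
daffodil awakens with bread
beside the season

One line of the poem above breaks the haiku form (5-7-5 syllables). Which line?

The second line

Line 1: "october high sits": 3+1+1 = 5 ✓
Line 2: "daffodil awakens with bread": 3+3+1+1 = 8 (expected 7)
Line 3: "beside the season": 2+1+2 = 5 ✓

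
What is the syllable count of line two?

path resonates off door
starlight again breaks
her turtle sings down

Line two: "starlight again breaks": 2+2+1 = 5

5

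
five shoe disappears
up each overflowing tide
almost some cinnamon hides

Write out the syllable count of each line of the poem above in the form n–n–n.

Line 1: five(1) + shoe(1) + disappears(3) = 5
Line 2: up(1) + each(1) + overflowing(4) + tide(1) = 7
Line 3: almost(2) + some(1) + cinnamon(3) + hides(1) = 7

5–7–7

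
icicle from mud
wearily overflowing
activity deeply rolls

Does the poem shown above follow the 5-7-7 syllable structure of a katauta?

Yes

Line 1: icicle(3) + from(1) + mud(1) = 5 ✓
Line 2: wearily(3) + overflowing(4) = 7 ✓
Line 3: activity(4) + deeply(2) + rolls(1) = 7 ✓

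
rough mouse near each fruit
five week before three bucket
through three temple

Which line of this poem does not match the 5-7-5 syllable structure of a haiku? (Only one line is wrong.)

Line 1: rough (1), mouse (1), near (1), each (1), fruit (1) → 5 ✓
Line 2: five (1), week (1), before (2), three (1), bucket (2) → 7 ✓
Line 3: through (1), three (1), temple (2) → 4 (expected 5)

Line 3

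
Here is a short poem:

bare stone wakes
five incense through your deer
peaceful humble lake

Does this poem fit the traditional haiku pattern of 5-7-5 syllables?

Line 1: bare (1), stone (1), wakes (1) → 3 (expected 5)
Line 2: five (1), incense (2), through (1), your (1), deer (1) → 6 (expected 7)
Line 3: peaceful (2), humble (2), lake (1) → 5 ✓

No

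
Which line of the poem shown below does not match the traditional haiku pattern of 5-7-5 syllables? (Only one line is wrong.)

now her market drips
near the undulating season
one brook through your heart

Line 2

Line 1: "now her market drips": 1+1+2+1 = 5 ✓
Line 2: "near the undulating season": 1+1+4+2 = 8 (expected 7)
Line 3: "one brook through your heart": 1+1+1+1+1 = 5 ✓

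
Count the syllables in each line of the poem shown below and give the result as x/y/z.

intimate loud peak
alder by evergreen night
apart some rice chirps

Line 1: "intimate loud peak": 3+1+1 = 5
Line 2: "alder by evergreen night": 2+1+3+1 = 7
Line 3: "apart some rice chirps": 2+1+1+1 = 5

5/7/5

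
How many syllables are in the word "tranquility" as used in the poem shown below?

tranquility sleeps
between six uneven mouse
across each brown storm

"tranquility" has 4 syllables.

4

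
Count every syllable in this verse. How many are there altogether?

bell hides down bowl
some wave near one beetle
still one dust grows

Line 1: bell (1), hides (1), down (1), bowl (1) → 4
Line 2: some (1), wave (1), near (1), one (1), beetle (2) → 6
Line 3: still (1), one (1), dust (1), grows (1) → 4
Total: 4 + 6 + 4 = 14

14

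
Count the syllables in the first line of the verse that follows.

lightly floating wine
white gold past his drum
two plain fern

5

The first line: lightly (2), floating (2), wine (1) → 5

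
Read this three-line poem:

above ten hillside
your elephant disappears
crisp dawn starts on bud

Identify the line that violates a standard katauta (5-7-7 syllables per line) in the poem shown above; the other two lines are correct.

Line 3

Line 1: above(2) + ten(1) + hillside(2) = 5 ✓
Line 2: your(1) + elephant(3) + disappears(3) = 7 ✓
Line 3: crisp(1) + dawn(1) + starts(1) + on(1) + bud(1) = 5 (expected 7)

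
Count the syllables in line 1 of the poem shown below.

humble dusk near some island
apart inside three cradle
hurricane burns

Line 1: "humble dusk near some island": 2+1+1+1+2 = 7

7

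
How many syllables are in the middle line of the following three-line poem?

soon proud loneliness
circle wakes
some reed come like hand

The middle line: "circle wakes": 2+1 = 3

3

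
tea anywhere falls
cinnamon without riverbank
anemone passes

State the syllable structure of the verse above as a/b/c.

5/8/6

Line 1: tea(1) + anywhere(3) + falls(1) = 5
Line 2: cinnamon(3) + without(2) + riverbank(3) = 8
Line 3: anemone(4) + passes(2) = 6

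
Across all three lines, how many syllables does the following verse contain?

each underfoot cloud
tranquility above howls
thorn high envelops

Line 1: each(1) + underfoot(3) + cloud(1) = 5
Line 2: tranquility(4) + above(2) + howls(1) = 7
Line 3: thorn(1) + high(1) + envelops(3) = 5
Total: 5 + 7 + 5 = 17

17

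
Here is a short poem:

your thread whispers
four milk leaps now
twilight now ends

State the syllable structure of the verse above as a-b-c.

4-4-4

Line 1: your (1), thread (1), whispers (2) → 4
Line 2: four (1), milk (1), leaps (1), now (1) → 4
Line 3: twilight (2), now (1), ends (1) → 4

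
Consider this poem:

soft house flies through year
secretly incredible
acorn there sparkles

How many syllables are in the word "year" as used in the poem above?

1

"year" has 1 syllable.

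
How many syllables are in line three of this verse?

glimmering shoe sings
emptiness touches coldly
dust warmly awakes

5

Line three: dust (1), warmly (2), awakes (2) → 5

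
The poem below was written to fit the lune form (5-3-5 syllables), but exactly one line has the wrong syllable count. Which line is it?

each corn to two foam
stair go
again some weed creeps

Line 2

Line 1: each(1) + corn(1) + to(1) + two(1) + foam(1) = 5 ✓
Line 2: stair(1) + go(1) = 2 (expected 3)
Line 3: again(2) + some(1) + weed(1) + creeps(1) = 5 ✓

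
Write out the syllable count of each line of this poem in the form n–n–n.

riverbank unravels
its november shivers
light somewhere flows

6–6–4

Line 1: riverbank(3) + unravels(3) = 6
Line 2: its(1) + november(3) + shivers(2) = 6
Line 3: light(1) + somewhere(2) + flows(1) = 4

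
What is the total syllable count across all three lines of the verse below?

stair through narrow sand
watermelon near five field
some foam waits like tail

Line 1: "stair through narrow sand": 1+1+2+1 = 5
Line 2: "watermelon near five field": 4+1+1+1 = 7
Line 3: "some foam waits like tail": 1+1+1+1+1 = 5
Total: 5 + 7 + 5 = 17

17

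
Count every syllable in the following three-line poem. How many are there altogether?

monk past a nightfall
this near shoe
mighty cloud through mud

13

Line 1: "monk past a nightfall": 1+1+1+2 = 5
Line 2: "this near shoe": 1+1+1 = 3
Line 3: "mighty cloud through mud": 2+1+1+1 = 5
Total: 5 + 3 + 5 = 13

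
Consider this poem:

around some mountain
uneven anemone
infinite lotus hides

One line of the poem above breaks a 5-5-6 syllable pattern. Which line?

The second line

Line 1: "around some mountain": 2+1+2 = 5 ✓
Line 2: "uneven anemone": 3+4 = 7 (expected 5)
Line 3: "infinite lotus hides": 3+2+1 = 6 ✓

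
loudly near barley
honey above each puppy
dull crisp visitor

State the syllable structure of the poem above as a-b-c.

5-7-5

Line 1: loudly (2), near (1), barley (2) → 5
Line 2: honey (2), above (2), each (1), puppy (2) → 7
Line 3: dull (1), crisp (1), visitor (3) → 5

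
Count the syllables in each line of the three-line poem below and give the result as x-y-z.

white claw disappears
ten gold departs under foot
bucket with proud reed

5-7-5

Line 1: white (1), claw (1), disappears (3) → 5
Line 2: ten (1), gold (1), departs (2), under (2), foot (1) → 7
Line 3: bucket (2), with (1), proud (1), reed (1) → 5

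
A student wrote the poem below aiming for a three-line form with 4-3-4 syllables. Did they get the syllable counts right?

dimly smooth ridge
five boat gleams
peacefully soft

Line 1: "dimly smooth ridge": 2+1+1 = 4 ✓
Line 2: "five boat gleams": 1+1+1 = 3 ✓
Line 3: "peacefully soft": 3+1 = 4 ✓

Yes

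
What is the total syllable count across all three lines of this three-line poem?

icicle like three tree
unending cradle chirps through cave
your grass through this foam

19

Line 1: "icicle like three tree": 3+1+1+1 = 6
Line 2: "unending cradle chirps through cave": 3+2+1+1+1 = 8
Line 3: "your grass through this foam": 1+1+1+1+1 = 5
Total: 6 + 8 + 5 = 19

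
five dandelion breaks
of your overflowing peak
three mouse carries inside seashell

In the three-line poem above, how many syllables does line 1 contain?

Line 1: five(1) + dandelion(4) + breaks(1) = 6

6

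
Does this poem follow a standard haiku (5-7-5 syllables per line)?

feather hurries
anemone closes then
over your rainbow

No

Line 1: "feather hurries": 2+2 = 4 (expected 5)
Line 2: "anemone closes then": 4+2+1 = 7 ✓
Line 3: "over your rainbow": 2+1+2 = 5 ✓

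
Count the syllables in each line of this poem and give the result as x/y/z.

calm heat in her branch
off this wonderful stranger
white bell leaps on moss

5/7/5

Line 1: calm (1), heat (1), in (1), her (1), branch (1) → 5
Line 2: off (1), this (1), wonderful (3), stranger (2) → 7
Line 3: white (1), bell (1), leaps (1), on (1), moss (1) → 5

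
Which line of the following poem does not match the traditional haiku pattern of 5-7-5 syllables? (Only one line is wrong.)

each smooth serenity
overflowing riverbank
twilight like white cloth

Line 1: each(1) + smooth(1) + serenity(4) = 6 (expected 5)
Line 2: overflowing(4) + riverbank(3) = 7 ✓
Line 3: twilight(2) + like(1) + white(1) + cloth(1) = 5 ✓

Line 1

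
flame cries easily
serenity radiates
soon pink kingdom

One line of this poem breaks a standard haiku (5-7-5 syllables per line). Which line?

Line 3

Line 1: flame (1), cries (1), easily (3) → 5 ✓
Line 2: serenity (4), radiates (3) → 7 ✓
Line 3: soon (1), pink (1), kingdom (2) → 4 (expected 5)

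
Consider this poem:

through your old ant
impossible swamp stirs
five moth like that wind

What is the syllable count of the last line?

The last line: five(1) + moth(1) + like(1) + that(1) + wind(1) = 5

5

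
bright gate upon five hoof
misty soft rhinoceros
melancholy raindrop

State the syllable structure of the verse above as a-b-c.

Line 1: "bright gate upon five hoof": 1+1+2+1+1 = 6
Line 2: "misty soft rhinoceros": 2+1+4 = 7
Line 3: "melancholy raindrop": 4+2 = 6

6-7-6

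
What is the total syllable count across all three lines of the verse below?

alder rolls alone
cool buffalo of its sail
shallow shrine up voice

17

Line 1: alder (2), rolls (1), alone (2) → 5
Line 2: cool (1), buffalo (3), of (1), its (1), sail (1) → 7
Line 3: shallow (2), shrine (1), up (1), voice (1) → 5
Total: 5 + 7 + 5 = 17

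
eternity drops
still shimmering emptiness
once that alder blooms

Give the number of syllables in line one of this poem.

5

Line one: "eternity drops": 4+1 = 5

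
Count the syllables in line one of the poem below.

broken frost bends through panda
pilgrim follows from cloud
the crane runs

7

Line one: broken(2) + frost(1) + bends(1) + through(1) + panda(2) = 7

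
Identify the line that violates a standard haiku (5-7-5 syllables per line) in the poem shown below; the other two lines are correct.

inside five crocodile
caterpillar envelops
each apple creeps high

The first line

Line 1: "inside five crocodile": 2+1+3 = 6 (expected 5)
Line 2: "caterpillar envelops": 4+3 = 7 ✓
Line 3: "each apple creeps high": 1+2+1+1 = 5 ✓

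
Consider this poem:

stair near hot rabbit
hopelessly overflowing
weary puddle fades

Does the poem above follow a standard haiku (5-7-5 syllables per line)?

Line 1: stair(1) + near(1) + hot(1) + rabbit(2) = 5 ✓
Line 2: hopelessly(3) + overflowing(4) = 7 ✓
Line 3: weary(2) + puddle(2) + fades(1) = 5 ✓

Yes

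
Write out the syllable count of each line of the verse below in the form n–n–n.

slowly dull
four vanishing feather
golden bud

3–6–3

Line 1: "slowly dull": 2+1 = 3
Line 2: "four vanishing feather": 1+3+2 = 6
Line 3: "golden bud": 2+1 = 3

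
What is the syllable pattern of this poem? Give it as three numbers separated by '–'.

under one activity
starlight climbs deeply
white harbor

Line 1: "under one activity": 2+1+4 = 7
Line 2: "starlight climbs deeply": 2+1+2 = 5
Line 3: "white harbor": 1+2 = 3

7–5–3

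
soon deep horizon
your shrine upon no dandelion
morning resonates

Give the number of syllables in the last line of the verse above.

The last line: morning(2) + resonates(3) = 5

5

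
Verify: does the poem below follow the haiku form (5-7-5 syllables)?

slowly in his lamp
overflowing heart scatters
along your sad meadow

Line 1: "slowly in his lamp": 2+1+1+1 = 5 ✓
Line 2: "overflowing heart scatters": 4+1+2 = 7 ✓
Line 3: "along your sad meadow": 2+1+1+2 = 6 (expected 5)

No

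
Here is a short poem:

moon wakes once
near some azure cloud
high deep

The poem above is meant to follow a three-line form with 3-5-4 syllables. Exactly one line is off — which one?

Line 1: "moon wakes once": 1+1+1 = 3 ✓
Line 2: "near some azure cloud": 1+1+2+1 = 5 ✓
Line 3: "high deep": 1+1 = 2 (expected 4)

Line 3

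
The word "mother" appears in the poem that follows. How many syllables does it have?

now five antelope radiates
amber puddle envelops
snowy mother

2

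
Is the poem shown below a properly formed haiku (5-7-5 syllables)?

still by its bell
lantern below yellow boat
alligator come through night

No

Line 1: still (1), by (1), its (1), bell (1) → 4 (expected 5)
Line 2: lantern (2), below (2), yellow (2), boat (1) → 7 ✓
Line 3: alligator (4), come (1), through (1), night (1) → 7 (expected 5)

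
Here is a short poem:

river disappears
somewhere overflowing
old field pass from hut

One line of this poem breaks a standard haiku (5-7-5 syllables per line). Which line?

Line 1: "river disappears": 2+3 = 5 ✓
Line 2: "somewhere overflowing": 2+4 = 6 (expected 7)
Line 3: "old field pass from hut": 1+1+1+1+1 = 5 ✓

Line 2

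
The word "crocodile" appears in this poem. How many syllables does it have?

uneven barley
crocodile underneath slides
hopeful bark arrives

3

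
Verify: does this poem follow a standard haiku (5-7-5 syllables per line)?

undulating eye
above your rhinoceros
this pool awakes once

Line 1: undulating(4) + eye(1) = 5 ✓
Line 2: above(2) + your(1) + rhinoceros(4) = 7 ✓
Line 3: this(1) + pool(1) + awakes(2) + once(1) = 5 ✓

Yes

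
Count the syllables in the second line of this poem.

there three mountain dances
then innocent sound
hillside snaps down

The second line: then (1), innocent (3), sound (1) → 5

5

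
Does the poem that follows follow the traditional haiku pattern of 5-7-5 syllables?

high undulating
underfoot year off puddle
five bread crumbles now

Yes

Line 1: high (1), undulating (4) → 5 ✓
Line 2: underfoot (3), year (1), off (1), puddle (2) → 7 ✓
Line 3: five (1), bread (1), crumbles (2), now (1) → 5 ✓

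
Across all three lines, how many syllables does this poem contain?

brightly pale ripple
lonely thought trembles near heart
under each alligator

19

Line 1: "brightly pale ripple": 2+1+2 = 5
Line 2: "lonely thought trembles near heart": 2+1+2+1+1 = 7
Line 3: "under each alligator": 2+1+4 = 7
Total: 5 + 7 + 7 = 19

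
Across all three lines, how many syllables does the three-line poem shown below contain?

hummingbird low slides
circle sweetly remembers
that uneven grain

17

Line 1: "hummingbird low slides": 3+1+1 = 5
Line 2: "circle sweetly remembers": 2+2+3 = 7
Line 3: "that uneven grain": 1+3+1 = 5
Total: 5 + 7 + 5 = 17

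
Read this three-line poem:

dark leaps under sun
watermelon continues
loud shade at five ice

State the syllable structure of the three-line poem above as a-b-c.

5-7-5

Line 1: dark(1) + leaps(1) + under(2) + sun(1) = 5
Line 2: watermelon(4) + continues(3) = 7
Line 3: loud(1) + shade(1) + at(1) + five(1) + ice(1) = 5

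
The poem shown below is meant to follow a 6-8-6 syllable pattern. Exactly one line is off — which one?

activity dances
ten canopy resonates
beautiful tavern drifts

Line 1: activity(4) + dances(2) = 6 ✓
Line 2: ten(1) + canopy(3) + resonates(3) = 7 (expected 8)
Line 3: beautiful(3) + tavern(2) + drifts(1) = 6 ✓

Line 2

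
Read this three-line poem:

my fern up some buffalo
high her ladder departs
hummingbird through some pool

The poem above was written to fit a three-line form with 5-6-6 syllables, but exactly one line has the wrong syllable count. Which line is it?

Line 1: my(1) + fern(1) + up(1) + some(1) + buffalo(3) = 7 (expected 5)
Line 2: high(1) + her(1) + ladder(2) + departs(2) = 6 ✓
Line 3: hummingbird(3) + through(1) + some(1) + pool(1) = 6 ✓

Line 1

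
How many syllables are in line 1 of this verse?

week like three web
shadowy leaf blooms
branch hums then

Line 1: week (1), like (1), three (1), web (1) → 4

4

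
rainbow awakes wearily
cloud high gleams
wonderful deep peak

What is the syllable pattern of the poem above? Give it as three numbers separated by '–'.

7–3–5

Line 1: rainbow (2), awakes (2), wearily (3) → 7
Line 2: cloud (1), high (1), gleams (1) → 3
Line 3: wonderful (3), deep (1), peak (1) → 5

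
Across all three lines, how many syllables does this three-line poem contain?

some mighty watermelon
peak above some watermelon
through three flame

Line 1: some (1), mighty (2), watermelon (4) → 7
Line 2: peak (1), above (2), some (1), watermelon (4) → 8
Line 3: through (1), three (1), flame (1) → 3
Total: 7 + 8 + 3 = 18

18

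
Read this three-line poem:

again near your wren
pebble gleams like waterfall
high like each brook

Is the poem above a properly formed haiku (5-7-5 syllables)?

No

Line 1: "again near your wren": 2+1+1+1 = 5 ✓
Line 2: "pebble gleams like waterfall": 2+1+1+3 = 7 ✓
Line 3: "high like each brook": 1+1+1+1 = 4 (expected 5)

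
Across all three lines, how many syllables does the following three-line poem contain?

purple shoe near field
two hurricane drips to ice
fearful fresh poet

17

Line 1: purple(2) + shoe(1) + near(1) + field(1) = 5
Line 2: two(1) + hurricane(3) + drips(1) + to(1) + ice(1) = 7
Line 3: fearful(2) + fresh(1) + poet(2) = 5
Total: 5 + 7 + 5 = 17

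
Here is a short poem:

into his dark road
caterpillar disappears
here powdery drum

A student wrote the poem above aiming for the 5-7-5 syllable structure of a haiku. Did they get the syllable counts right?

Yes

Line 1: into (2), his (1), dark (1), road (1) → 5 ✓
Line 2: caterpillar (4), disappears (3) → 7 ✓
Line 3: here (1), powdery (3), drum (1) → 5 ✓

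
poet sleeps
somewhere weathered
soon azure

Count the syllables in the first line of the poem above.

3

The first line: "poet sleeps": 2+1 = 3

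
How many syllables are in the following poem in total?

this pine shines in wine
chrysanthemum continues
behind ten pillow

Line 1: this (1), pine (1), shines (1), in (1), wine (1) → 5
Line 2: chrysanthemum (4), continues (3) → 7
Line 3: behind (2), ten (1), pillow (2) → 5
Total: 5 + 7 + 5 = 17

17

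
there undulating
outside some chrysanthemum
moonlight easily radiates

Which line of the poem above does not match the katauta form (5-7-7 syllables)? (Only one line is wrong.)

The third line

Line 1: there (1), undulating (4) → 5 ✓
Line 2: outside (2), some (1), chrysanthemum (4) → 7 ✓
Line 3: moonlight (2), easily (3), radiates (3) → 8 (expected 7)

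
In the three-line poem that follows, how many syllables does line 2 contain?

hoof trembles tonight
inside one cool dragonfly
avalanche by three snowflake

7

Line 2: "inside one cool dragonfly": 2+1+1+3 = 7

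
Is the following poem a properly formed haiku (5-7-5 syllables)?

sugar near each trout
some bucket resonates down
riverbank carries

Yes

Line 1: sugar(2) + near(1) + each(1) + trout(1) = 5 ✓
Line 2: some(1) + bucket(2) + resonates(3) + down(1) = 7 ✓
Line 3: riverbank(3) + carries(2) = 5 ✓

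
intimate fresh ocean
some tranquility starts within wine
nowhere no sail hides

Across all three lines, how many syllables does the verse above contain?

20

Line 1: "intimate fresh ocean": 3+1+2 = 6
Line 2: "some tranquility starts within wine": 1+4+1+2+1 = 9
Line 3: "nowhere no sail hides": 2+1+1+1 = 5
Total: 6 + 9 + 5 = 20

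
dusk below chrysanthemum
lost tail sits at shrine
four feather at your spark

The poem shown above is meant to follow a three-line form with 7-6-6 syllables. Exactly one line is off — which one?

Line 1: "dusk below chrysanthemum": 1+2+4 = 7 ✓
Line 2: "lost tail sits at shrine": 1+1+1+1+1 = 5 (expected 6)
Line 3: "four feather at your spark": 1+2+1+1+1 = 6 ✓

Line 2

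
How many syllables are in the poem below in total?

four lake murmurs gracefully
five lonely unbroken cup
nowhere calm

17

Line 1: four (1), lake (1), murmurs (2), gracefully (3) → 7
Line 2: five (1), lonely (2), unbroken (3), cup (1) → 7
Line 3: nowhere (2), calm (1) → 3
Total: 7 + 7 + 3 = 17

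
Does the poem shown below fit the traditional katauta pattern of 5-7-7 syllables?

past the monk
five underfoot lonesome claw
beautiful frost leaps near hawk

Line 1: past (1), the (1), monk (1) → 3 (expected 5)
Line 2: five (1), underfoot (3), lonesome (2), claw (1) → 7 ✓
Line 3: beautiful (3), frost (1), leaps (1), near (1), hawk (1) → 7 ✓

No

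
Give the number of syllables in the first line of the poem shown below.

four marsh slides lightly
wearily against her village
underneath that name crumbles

The first line: "four marsh slides lightly": 1+1+1+2 = 5

5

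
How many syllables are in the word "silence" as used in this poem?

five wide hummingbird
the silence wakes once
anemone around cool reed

2

"silence" has 2 syllables.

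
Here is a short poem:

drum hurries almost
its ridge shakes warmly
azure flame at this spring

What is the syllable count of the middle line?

5

The middle line: its(1) + ridge(1) + shakes(1) + warmly(2) = 5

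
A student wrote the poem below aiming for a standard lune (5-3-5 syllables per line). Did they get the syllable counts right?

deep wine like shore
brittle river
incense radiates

Line 1: deep (1), wine (1), like (1), shore (1) → 4 (expected 5)
Line 2: brittle (2), river (2) → 4 (expected 3)
Line 3: incense (2), radiates (3) → 5 ✓

No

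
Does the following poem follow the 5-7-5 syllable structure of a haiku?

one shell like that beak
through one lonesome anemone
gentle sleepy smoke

Line 1: one (1), shell (1), like (1), that (1), beak (1) → 5 ✓
Line 2: through (1), one (1), lonesome (2), anemone (4) → 8 (expected 7)
Line 3: gentle (2), sleepy (2), smoke (1) → 5 ✓

No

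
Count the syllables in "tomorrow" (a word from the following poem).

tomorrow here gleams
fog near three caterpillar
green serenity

3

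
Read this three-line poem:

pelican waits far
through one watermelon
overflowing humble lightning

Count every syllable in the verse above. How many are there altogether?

19

Line 1: "pelican waits far": 3+1+1 = 5
Line 2: "through one watermelon": 1+1+4 = 6
Line 3: "overflowing humble lightning": 4+2+2 = 8
Total: 5 + 6 + 8 = 19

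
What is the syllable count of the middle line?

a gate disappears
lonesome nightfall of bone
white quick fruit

6

The middle line: lonesome(2) + nightfall(2) + of(1) + bone(1) = 6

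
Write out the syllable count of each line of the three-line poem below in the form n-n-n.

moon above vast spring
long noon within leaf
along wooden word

5-5-5

Line 1: "moon above vast spring": 1+2+1+1 = 5
Line 2: "long noon within leaf": 1+1+2+1 = 5
Line 3: "along wooden word": 2+2+1 = 5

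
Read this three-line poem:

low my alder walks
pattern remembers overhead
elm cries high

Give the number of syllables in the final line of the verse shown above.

3

The final line: elm(1) + cries(1) + high(1) = 3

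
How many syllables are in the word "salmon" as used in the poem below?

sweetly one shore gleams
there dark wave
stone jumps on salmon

2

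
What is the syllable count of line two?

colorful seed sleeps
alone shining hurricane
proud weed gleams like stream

7

Line two: alone(2) + shining(2) + hurricane(3) = 7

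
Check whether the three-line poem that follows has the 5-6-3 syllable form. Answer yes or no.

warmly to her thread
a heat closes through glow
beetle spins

Line 1: warmly (2), to (1), her (1), thread (1) → 5 ✓
Line 2: a (1), heat (1), closes (2), through (1), glow (1) → 6 ✓
Line 3: beetle (2), spins (1) → 3 ✓

Yes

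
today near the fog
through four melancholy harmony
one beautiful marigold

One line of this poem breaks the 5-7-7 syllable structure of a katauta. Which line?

Line 2

Line 1: "today near the fog": 2+1+1+1 = 5 ✓
Line 2: "through four melancholy harmony": 1+1+4+3 = 9 (expected 7)
Line 3: "one beautiful marigold": 1+3+3 = 7 ✓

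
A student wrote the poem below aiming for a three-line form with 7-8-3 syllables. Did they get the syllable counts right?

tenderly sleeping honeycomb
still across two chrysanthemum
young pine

Line 1: tenderly (3), sleeping (2), honeycomb (3) → 8 (expected 7)
Line 2: still (1), across (2), two (1), chrysanthemum (4) → 8 ✓
Line 3: young (1), pine (1) → 2 (expected 3)

No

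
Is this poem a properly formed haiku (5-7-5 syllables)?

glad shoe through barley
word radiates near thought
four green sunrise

Line 1: "glad shoe through barley": 1+1+1+2 = 5 ✓
Line 2: "word radiates near thought": 1+3+1+1 = 6 (expected 7)
Line 3: "four green sunrise": 1+1+2 = 4 (expected 5)

No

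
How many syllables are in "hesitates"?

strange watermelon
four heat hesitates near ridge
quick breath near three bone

3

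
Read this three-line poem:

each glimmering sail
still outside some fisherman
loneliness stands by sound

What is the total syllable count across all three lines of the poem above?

Line 1: each (1), glimmering (3), sail (1) → 5
Line 2: still (1), outside (2), some (1), fisherman (3) → 7
Line 3: loneliness (3), stands (1), by (1), sound (1) → 6
Total: 5 + 7 + 6 = 18

18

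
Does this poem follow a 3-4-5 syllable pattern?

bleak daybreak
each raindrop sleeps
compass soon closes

Yes

Line 1: bleak(1) + daybreak(2) = 3 ✓
Line 2: each(1) + raindrop(2) + sleeps(1) = 4 ✓
Line 3: compass(2) + soon(1) + closes(2) = 5 ✓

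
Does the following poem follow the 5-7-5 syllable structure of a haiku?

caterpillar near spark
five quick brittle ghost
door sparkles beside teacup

Line 1: caterpillar(4) + near(1) + spark(1) = 6 (expected 5)
Line 2: five(1) + quick(1) + brittle(2) + ghost(1) = 5 (expected 7)
Line 3: door(1) + sparkles(2) + beside(2) + teacup(2) = 7 (expected 5)

No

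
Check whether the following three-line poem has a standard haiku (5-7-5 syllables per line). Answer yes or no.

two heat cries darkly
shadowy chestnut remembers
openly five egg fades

Line 1: two(1) + heat(1) + cries(1) + darkly(2) = 5 ✓
Line 2: shadowy(3) + chestnut(2) + remembers(3) = 8 (expected 7)
Line 3: openly(3) + five(1) + egg(1) + fades(1) = 6 (expected 5)

No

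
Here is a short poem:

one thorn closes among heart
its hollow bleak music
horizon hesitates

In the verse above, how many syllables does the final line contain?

The final line: horizon (3), hesitates (3) → 6

6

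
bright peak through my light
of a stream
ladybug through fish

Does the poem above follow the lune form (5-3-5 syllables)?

Line 1: bright(1) + peak(1) + through(1) + my(1) + light(1) = 5 ✓
Line 2: of(1) + a(1) + stream(1) = 3 ✓
Line 3: ladybug(3) + through(1) + fish(1) = 5 ✓

Yes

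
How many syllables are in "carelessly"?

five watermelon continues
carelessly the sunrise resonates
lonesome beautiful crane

3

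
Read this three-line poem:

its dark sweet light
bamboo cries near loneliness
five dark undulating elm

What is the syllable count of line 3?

Line 3: "five dark undulating elm": 1+1+4+1 = 7

7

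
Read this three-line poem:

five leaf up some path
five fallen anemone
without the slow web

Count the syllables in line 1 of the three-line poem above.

Line 1: "five leaf up some path": 1+1+1+1+1 = 5

5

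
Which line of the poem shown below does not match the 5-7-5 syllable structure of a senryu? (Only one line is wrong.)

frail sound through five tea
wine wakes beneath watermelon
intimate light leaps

The second line

Line 1: "frail sound through five tea": 1+1+1+1+1 = 5 ✓
Line 2: "wine wakes beneath watermelon": 1+1+2+4 = 8 (expected 7)
Line 3: "intimate light leaps": 3+1+1 = 5 ✓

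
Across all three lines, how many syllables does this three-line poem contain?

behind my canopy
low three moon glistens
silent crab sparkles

16

Line 1: behind(2) + my(1) + canopy(3) = 6
Line 2: low(1) + three(1) + moon(1) + glistens(2) = 5
Line 3: silent(2) + crab(1) + sparkles(2) = 5
Total: 6 + 5 + 5 = 16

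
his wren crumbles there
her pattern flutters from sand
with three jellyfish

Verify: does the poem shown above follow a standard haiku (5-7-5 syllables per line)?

Line 1: his (1), wren (1), crumbles (2), there (1) → 5 ✓
Line 2: her (1), pattern (2), flutters (2), from (1), sand (1) → 7 ✓
Line 3: with (1), three (1), jellyfish (3) → 5 ✓

Yes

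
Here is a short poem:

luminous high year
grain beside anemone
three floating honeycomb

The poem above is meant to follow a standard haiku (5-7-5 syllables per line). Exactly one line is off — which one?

Line 1: luminous(3) + high(1) + year(1) = 5 ✓
Line 2: grain(1) + beside(2) + anemone(4) = 7 ✓
Line 3: three(1) + floating(2) + honeycomb(3) = 6 (expected 5)

The third line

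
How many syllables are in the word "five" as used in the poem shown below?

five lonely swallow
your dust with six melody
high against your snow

1

"five" has 1 syllable.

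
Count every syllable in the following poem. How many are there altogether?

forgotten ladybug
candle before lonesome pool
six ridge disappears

18

Line 1: forgotten (3), ladybug (3) → 6
Line 2: candle (2), before (2), lonesome (2), pool (1) → 7
Line 3: six (1), ridge (1), disappears (3) → 5
Total: 6 + 7 + 5 = 18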